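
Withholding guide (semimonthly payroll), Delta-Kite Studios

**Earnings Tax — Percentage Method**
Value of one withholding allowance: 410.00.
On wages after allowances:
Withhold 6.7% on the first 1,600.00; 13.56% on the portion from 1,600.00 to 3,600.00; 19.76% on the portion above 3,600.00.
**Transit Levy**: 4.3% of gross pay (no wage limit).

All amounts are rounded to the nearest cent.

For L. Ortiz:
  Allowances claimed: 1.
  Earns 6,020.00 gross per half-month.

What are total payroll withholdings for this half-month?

Earnings Tax: taxable = 6,020.00 − 1×410.00 = 5,610.00
  378.40 + 19.76% × (5,610.00 − 3,600.00) = 378.40 + 19.76% × 2,010.00 = 775.58
Transit Levy: 4.3% × 6,020.00 = 258.86
Total: 775.58 + 258.86 = 1,034.44

1,034.44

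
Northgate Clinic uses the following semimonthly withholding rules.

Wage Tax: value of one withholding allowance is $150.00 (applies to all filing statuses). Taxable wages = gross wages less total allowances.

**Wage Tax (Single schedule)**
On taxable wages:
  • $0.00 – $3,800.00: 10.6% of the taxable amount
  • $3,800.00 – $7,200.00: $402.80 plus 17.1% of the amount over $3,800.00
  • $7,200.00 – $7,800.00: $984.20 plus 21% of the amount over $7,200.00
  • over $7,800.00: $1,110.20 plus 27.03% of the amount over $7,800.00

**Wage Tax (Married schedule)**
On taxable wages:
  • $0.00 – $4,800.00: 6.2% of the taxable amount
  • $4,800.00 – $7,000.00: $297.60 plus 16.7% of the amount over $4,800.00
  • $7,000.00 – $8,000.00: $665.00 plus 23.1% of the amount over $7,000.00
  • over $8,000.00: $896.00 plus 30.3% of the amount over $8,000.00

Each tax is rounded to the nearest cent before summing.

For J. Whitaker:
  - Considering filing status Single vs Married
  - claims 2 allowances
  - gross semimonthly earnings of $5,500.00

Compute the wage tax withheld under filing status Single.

$642.20

Wage Tax (Single): taxable = $5,500.00 − 2×$150.00 = $5,200.00
  $402.80 + 17.1% × ($5,200.00 − $3,800.00) = $402.80 + 17.1% × $1,400.00 = $642.20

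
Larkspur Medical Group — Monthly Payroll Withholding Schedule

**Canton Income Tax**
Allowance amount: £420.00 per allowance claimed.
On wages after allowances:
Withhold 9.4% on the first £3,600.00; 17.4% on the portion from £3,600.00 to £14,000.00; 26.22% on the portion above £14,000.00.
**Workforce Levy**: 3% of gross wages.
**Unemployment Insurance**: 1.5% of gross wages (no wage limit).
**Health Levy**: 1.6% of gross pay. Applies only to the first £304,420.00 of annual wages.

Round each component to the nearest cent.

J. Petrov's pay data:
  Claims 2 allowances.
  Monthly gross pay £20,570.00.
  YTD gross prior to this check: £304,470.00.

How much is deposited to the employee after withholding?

£15,993.94

Canton Income Tax: taxable = £20,570.00 − 2×£420.00 = £19,730.00
  £2,148.00 + 26.22% × (£19,730.00 − £14,000.00) = £2,148.00 + 26.22% × £5,730.00 = £3,650.41
Workforce Levy: 3% × £20,570.00 = £617.10
Unemployment Insurance: 1.5% × £20,570.00 = £308.55
Health Levy: YTD £304,470.00 ≥ cap £304,420.00 → £0.00
Total withheld: £3,650.41 + £617.10 + £308.55 + £0.00 = £4,576.06
Net pay: £20,570.00 − £4,576.06 = £15,993.94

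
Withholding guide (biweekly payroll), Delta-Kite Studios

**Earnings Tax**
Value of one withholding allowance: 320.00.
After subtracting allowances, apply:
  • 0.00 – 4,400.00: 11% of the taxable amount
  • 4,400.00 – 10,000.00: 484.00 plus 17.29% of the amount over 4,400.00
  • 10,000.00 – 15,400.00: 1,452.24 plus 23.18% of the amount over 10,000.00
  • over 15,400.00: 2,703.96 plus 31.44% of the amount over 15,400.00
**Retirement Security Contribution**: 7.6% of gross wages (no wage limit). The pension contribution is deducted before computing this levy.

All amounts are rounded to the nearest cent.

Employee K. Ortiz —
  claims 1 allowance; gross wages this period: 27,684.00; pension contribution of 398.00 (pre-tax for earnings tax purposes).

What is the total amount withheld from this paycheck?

8,414.05

Earnings Tax: taxable = 27,684.00 − 398.00 − 1×320.00 = 26,966.00
  2,703.96 + 31.44% × (26,966.00 − 15,400.00) = 2,703.96 + 31.44% × 11,566.00 = 6,340.31
Retirement Security Contribution: 7.6% × 27,286.00 = 2,073.74
Total: 6,340.31 + 2,073.74 = 8,414.05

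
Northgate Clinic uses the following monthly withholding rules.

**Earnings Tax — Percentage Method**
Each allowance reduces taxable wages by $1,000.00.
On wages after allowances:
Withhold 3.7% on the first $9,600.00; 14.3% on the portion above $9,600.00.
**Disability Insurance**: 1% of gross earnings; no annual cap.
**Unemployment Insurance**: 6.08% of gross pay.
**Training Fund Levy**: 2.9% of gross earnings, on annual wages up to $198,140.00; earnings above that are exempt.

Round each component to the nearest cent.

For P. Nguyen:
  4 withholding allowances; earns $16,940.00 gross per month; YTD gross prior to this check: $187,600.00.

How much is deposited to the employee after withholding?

Earnings Tax: taxable = $16,940.00 − 4×$1,000.00 = $12,940.00
  $355.20 + 14.3% × ($12,940.00 − $9,600.00) = $355.20 + 14.3% × $3,340.00 = $832.82
Disability Insurance: 1% × $16,940.00 = $169.40
Unemployment Insurance: 6.08% × $16,940.00 = $1,029.95
Training Fund Levy: cap $198,140.00 − YTD $187,600.00 = $10,540.00 subject; 2.9% × $10,540.00 = $305.66
Total withheld: $832.82 + $169.40 + $1,029.95 + $305.66 = $2,337.83
Net pay: $16,940.00 − $2,337.83 = $14,602.17

$14,602.17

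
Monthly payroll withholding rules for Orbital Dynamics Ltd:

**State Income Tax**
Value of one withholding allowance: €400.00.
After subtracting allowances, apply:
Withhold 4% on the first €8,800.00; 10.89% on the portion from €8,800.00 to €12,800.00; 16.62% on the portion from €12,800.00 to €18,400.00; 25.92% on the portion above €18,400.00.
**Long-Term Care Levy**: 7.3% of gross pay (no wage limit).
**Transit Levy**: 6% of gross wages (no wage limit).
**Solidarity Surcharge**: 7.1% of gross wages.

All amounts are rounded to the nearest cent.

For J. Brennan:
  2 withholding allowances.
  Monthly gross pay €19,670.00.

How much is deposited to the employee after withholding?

€13,817.18

State Income Tax: taxable = €19,670.00 − 2×€400.00 = €18,870.00
  €1,718.32 + 25.92% × (€18,870.00 − €18,400.00) = €1,718.32 + 25.92% × €470.00 = €1,840.14
Long-Term Care Levy: 7.3% × €19,670.00 = €1,435.91
Transit Levy: 6% × €19,670.00 = €1,180.20
Solidarity Surcharge: 7.1% × €19,670.00 = €1,396.57
Total withheld: €1,840.14 + €1,435.91 + €1,180.20 + €1,396.57 = €5,852.82
Net pay: €19,670.00 − €5,852.82 = €13,817.18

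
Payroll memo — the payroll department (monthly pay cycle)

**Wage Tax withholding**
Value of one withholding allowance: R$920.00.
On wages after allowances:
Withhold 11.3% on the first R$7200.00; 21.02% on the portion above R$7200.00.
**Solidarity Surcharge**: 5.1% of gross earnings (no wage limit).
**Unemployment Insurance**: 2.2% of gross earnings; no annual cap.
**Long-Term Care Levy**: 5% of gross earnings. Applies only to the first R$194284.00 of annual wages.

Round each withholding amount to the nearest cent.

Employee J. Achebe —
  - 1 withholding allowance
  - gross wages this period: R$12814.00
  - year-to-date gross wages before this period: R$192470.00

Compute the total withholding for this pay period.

R$2826.40

Wage Tax: taxable = R$12814.00 − 1×R$920.00 = R$11894.00
  R$813.60 + 21.02% × (R$11894.00 − R$7200.00) = R$813.60 + 21.02% × R$4694.00 = R$1800.28
Solidarity Surcharge: 5.1% × R$12814.00 = R$653.51
Unemployment Insurance: 2.2% × R$12814.00 = R$281.91
Long-Term Care Levy: cap R$194284.00 − YTD R$192470.00 = R$1814.00 subject; 5% × R$1814.00 = R$90.70
Total: R$1800.28 + R$653.51 + R$281.91 + R$90.70 = R$2826.40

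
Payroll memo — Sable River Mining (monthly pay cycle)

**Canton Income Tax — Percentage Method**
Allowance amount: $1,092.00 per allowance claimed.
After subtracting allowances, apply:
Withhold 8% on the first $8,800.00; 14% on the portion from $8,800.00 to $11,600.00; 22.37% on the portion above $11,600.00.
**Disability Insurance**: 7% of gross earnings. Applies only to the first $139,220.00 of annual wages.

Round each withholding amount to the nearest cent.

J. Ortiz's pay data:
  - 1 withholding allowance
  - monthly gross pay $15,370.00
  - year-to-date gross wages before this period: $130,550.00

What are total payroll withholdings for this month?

$2,301.97

Canton Income Tax: taxable = $15,370.00 − 1×$1,092.00 = $14,278.00
  $1,096.00 + 22.37% × ($14,278.00 − $11,600.00) = $1,096.00 + 22.37% × $2,678.00 = $1,695.07
Disability Insurance: cap $139,220.00 − YTD $130,550.00 = $8,670.00 subject; 7% × $8,670.00 = $606.90
Total: $1,695.07 + $606.90 = $2,301.97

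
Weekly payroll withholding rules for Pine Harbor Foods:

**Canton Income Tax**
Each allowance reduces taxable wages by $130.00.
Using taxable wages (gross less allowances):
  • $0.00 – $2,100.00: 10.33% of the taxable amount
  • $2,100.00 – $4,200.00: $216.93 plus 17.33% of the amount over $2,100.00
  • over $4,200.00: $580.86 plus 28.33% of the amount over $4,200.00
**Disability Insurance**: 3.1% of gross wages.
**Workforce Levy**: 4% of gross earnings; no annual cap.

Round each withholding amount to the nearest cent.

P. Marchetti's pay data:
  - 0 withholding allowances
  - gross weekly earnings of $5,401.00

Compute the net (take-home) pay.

Canton Income Tax: taxable = $5,401.00
  $580.86 + 28.33% × ($5,401.00 − $4,200.00) = $580.86 + 28.33% × $1,201.00 = $921.10
Disability Insurance: 3.1% × $5,401.00 = $167.43
Workforce Levy: 4% × $5,401.00 = $216.04
Total withheld: $921.10 + $167.43 + $216.04 = $1,304.57
Net pay: $5,401.00 − $1,304.57 = $4,096.43

$4,096.43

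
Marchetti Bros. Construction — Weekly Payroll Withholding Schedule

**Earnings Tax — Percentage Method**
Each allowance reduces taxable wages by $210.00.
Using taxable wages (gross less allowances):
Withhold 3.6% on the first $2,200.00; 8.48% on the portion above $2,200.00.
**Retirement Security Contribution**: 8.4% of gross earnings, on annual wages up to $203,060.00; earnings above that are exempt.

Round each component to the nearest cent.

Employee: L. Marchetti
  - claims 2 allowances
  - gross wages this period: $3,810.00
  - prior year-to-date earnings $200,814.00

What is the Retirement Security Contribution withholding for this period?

Retirement Security Contribution: cap $203,060.00 − YTD $200,814.00 = $2,246.00 subject; 8.4% × $2,246.00 = $188.66

$188.66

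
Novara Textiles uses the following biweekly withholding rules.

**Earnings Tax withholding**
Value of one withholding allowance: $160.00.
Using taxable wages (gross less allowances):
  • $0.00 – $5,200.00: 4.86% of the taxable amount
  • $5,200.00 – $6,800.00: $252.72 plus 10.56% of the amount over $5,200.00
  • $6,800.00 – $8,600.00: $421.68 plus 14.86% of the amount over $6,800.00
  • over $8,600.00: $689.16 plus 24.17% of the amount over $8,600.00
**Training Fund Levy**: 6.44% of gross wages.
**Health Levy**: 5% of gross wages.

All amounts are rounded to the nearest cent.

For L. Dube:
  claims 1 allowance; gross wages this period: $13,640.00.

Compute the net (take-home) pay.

$10,210.92

Earnings Tax: taxable = $13,640.00 − 1×$160.00 = $13,480.00
  $689.16 + 24.17% × ($13,480.00 − $8,600.00) = $689.16 + 24.17% × $4,880.00 = $1,868.66
Training Fund Levy: 6.44% × $13,640.00 = $878.42
Health Levy: 5% × $13,640.00 = $682.00
Total withheld: $1,868.66 + $878.42 + $682.00 = $3,429.08
Net pay: $13,640.00 − $3,429.08 = $10,210.92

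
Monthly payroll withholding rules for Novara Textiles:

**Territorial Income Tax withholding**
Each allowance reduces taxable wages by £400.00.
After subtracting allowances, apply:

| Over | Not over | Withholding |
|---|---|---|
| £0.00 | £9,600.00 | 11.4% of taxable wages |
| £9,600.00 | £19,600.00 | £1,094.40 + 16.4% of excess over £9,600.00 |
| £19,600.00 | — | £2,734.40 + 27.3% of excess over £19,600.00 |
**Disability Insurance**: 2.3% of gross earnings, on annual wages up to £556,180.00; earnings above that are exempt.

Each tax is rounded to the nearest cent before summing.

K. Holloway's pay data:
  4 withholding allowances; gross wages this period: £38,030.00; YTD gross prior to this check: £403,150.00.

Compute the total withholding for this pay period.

Territorial Income Tax: taxable = £38,030.00 − 4×£400.00 = £36,430.00
  £2,734.40 + 27.3% × (£36,430.00 − £19,600.00) = £2,734.40 + 27.3% × £16,830.00 = £7,328.99
Disability Insurance: 2.3% × £38,030.00 = £874.69
Total: £7,328.99 + £874.69 = £8,203.68

£8,203.68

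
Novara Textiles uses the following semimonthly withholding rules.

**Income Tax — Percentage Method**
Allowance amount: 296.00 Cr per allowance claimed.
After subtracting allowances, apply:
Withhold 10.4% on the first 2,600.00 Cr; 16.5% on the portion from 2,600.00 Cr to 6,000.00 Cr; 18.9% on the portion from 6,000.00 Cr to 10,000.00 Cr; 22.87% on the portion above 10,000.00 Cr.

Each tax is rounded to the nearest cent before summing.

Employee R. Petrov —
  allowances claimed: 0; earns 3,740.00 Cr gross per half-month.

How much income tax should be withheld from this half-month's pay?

Income Tax: taxable = 3,740.00 Cr
  270.40 Cr + 16.5% × (3,740.00 Cr − 2,600.00 Cr) = 270.40 Cr + 16.5% × 1,140.00 Cr = 458.50 Cr

458.50 Cr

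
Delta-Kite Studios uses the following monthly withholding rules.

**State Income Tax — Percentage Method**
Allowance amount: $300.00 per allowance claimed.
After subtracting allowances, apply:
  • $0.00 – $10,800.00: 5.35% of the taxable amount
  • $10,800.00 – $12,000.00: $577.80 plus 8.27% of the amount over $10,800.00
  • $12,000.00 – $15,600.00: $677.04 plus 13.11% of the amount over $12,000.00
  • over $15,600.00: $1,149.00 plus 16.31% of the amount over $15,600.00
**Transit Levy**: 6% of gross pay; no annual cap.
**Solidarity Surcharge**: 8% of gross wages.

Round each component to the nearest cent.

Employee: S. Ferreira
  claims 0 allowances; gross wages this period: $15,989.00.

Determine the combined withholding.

State Income Tax: taxable = $15,989.00
  $1,149.00 + 16.31% × ($15,989.00 − $15,600.00) = $1,149.00 + 16.31% × $389.00 = $1,212.45
Transit Levy: 6% × $15,989.00 = $959.34
Solidarity Surcharge: 8% × $15,989.00 = $1,279.12
Total: $1,212.45 + $959.34 + $1,279.12 = $3,450.91

$3,450.91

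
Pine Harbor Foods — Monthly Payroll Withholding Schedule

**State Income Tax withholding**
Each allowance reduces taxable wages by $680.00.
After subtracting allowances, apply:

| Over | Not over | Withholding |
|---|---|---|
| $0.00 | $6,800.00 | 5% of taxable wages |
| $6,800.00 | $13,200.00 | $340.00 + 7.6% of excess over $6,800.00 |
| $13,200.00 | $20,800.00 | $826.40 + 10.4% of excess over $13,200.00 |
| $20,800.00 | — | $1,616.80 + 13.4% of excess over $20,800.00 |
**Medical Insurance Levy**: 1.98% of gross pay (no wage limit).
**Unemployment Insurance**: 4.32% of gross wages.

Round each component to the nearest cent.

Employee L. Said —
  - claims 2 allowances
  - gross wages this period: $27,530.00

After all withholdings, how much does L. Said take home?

$23,459.23

State Income Tax: taxable = $27,530.00 − 2×$680.00 = $26,170.00
  $1,616.80 + 13.4% × ($26,170.00 − $20,800.00) = $1,616.80 + 13.4% × $5,370.00 = $2,336.38
Medical Insurance Levy: 1.98% × $27,530.00 = $545.09
Unemployment Insurance: 4.32% × $27,530.00 = $1,189.30
Total withheld: $2,336.38 + $545.09 + $1,189.30 = $4,070.77
Net pay: $27,530.00 − $4,070.77 = $23,459.23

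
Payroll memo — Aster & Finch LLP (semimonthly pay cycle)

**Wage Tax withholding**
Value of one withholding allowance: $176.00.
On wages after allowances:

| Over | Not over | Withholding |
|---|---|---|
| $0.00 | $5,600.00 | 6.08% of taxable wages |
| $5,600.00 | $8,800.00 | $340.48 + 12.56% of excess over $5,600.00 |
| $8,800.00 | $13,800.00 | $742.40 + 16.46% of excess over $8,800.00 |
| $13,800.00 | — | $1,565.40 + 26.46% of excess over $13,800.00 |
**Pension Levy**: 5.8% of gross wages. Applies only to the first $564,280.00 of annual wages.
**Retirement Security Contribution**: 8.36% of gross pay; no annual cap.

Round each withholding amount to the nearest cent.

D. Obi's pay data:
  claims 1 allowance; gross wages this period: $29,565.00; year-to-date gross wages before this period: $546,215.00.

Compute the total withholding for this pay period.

Wage Tax: taxable = $29,565.00 − 1×$176.00 = $29,389.00
  $1,565.40 + 26.46% × ($29,389.00 − $13,800.00) = $1,565.40 + 26.46% × $15,589.00 = $5,690.25
Pension Levy: cap $564,280.00 − YTD $546,215.00 = $18,065.00 subject; 5.8% × $18,065.00 = $1,047.77
Retirement Security Contribution: 8.36% × $29,565.00 = $2,471.63
Total: $5,690.25 + $1,047.77 + $2,471.63 = $9,209.65

$9,209.65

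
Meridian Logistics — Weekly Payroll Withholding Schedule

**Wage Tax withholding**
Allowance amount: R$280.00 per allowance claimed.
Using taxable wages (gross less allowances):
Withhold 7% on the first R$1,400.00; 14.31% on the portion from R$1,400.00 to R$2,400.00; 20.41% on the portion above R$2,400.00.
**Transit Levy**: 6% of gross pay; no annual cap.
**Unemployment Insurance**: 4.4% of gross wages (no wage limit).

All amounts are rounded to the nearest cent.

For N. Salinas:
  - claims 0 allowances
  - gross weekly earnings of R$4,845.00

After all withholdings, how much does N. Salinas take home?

Wage Tax: taxable = R$4,845.00
  R$241.10 + 20.41% × (R$4,845.00 − R$2,400.00) = R$241.10 + 20.41% × R$2,445.00 = R$740.12
Transit Levy: 6% × R$4,845.00 = R$290.70
Unemployment Insurance: 4.4% × R$4,845.00 = R$213.18
Total withheld: R$740.12 + R$290.70 + R$213.18 = R$1,244.00
Net pay: R$4,845.00 − R$1,244.00 = R$3,601.00

R$3,601.00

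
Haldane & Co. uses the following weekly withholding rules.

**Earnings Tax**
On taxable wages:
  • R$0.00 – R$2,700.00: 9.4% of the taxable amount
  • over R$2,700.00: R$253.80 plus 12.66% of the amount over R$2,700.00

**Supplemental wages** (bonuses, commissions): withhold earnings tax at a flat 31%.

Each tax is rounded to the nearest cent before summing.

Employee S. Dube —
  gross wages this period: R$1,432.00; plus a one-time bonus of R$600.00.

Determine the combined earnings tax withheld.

Earnings Tax: taxable = R$1,432.00
  9.4% × R$1,432.00 = R$134.61
Supplemental (31% flat on bonus): 31% × R$600.00 = R$186.00
Total earnings tax: R$134.61 + R$186.00 = R$320.61

R$320.61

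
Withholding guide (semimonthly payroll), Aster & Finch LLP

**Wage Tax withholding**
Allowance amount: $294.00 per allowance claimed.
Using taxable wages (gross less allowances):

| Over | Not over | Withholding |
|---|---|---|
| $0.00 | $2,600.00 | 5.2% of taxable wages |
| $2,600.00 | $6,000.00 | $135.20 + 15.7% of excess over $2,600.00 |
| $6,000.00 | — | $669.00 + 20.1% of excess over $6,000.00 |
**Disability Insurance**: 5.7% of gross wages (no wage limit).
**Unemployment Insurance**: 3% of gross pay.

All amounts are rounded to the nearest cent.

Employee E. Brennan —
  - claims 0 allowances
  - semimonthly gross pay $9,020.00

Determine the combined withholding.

Wage Tax: taxable = $9,020.00
  $669.00 + 20.1% × ($9,020.00 − $6,000.00) = $669.00 + 20.1% × $3,020.00 = $1,276.02
Disability Insurance: 5.7% × $9,020.00 = $514.14
Unemployment Insurance: 3% × $9,020.00 = $270.60
Total: $1,276.02 + $514.14 + $270.60 = $2,060.76

$2,060.76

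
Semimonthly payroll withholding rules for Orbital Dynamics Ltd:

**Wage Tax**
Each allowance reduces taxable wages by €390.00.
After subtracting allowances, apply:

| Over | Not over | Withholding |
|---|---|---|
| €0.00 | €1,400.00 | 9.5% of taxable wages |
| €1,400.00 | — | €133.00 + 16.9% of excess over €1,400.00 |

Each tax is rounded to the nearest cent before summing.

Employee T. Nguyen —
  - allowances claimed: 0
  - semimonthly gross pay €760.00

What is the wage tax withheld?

€72.20

Wage Tax: taxable = €760.00
  9.5% × €760.00 = €72.20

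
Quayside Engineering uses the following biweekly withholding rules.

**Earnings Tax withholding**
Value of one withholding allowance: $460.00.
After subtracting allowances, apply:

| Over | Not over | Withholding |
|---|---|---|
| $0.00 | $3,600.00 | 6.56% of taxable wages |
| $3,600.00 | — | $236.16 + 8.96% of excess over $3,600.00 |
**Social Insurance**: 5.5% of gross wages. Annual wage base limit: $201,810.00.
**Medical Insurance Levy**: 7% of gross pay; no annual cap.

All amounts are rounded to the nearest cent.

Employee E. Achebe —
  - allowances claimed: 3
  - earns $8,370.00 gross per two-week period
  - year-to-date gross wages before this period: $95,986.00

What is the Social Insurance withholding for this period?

$460.35

Social Insurance: 5.5% × $8,370.00 = $460.35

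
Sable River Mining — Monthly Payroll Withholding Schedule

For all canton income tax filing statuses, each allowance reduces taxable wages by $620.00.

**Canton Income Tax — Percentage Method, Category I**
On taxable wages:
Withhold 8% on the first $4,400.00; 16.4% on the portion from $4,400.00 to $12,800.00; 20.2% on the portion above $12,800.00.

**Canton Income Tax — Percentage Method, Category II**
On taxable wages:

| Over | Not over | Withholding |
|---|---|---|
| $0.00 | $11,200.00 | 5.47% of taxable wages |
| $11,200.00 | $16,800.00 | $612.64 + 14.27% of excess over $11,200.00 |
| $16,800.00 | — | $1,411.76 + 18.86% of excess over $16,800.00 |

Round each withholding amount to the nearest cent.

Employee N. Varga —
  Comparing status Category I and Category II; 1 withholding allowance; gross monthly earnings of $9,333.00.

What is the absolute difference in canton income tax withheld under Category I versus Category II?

$582.73

Canton Income Tax (Category I): taxable = $9,333.00 − 1×$620.00 = $8,713.00
  $352.00 + 16.4% × ($8,713.00 − $4,400.00) = $352.00 + 16.4% × $4,313.00 = $1,059.33
Canton Income Tax (Category II): taxable = $9,333.00 − 1×$620.00 = $8,713.00
  5.47% × $8,713.00 = $476.60
Difference: |$1,059.33 − $476.60| = $582.73 (higher under Category I)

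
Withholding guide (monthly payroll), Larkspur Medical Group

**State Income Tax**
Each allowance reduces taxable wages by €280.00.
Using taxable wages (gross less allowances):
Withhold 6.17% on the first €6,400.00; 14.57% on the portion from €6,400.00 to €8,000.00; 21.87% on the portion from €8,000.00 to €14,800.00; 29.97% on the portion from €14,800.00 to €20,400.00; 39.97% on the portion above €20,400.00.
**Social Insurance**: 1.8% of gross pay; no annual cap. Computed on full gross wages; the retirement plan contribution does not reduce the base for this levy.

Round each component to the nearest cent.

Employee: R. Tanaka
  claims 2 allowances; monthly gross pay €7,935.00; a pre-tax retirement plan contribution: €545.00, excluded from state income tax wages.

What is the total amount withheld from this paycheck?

State Income Tax: taxable = €7,935.00 − €545.00 − 2×€280.00 = €6,830.00
  €394.88 + 14.57% × (€6,830.00 − €6,400.00) = €394.88 + 14.57% × €430.00 = €457.53
Social Insurance: 1.8% × €7,935.00 = €142.83
Total: €457.53 + €142.83 = €600.36

€600.36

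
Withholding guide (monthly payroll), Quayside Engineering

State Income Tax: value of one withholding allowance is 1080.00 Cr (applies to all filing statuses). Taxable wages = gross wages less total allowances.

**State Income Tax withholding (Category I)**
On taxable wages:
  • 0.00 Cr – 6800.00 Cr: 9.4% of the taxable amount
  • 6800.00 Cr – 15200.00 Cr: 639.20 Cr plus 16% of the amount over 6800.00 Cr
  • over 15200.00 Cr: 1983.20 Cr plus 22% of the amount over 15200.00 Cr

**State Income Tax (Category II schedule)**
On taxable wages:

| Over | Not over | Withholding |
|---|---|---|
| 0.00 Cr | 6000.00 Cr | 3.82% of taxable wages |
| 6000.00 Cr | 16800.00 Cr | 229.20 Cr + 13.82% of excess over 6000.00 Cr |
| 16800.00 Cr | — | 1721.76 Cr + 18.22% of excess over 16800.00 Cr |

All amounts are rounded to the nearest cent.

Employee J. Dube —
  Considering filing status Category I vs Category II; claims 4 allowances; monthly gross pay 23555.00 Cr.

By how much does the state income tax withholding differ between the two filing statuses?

705.48 Cr

State Income Tax (Category I): taxable = 23555.00 Cr − 4×1080.00 Cr = 19235.00 Cr
  1983.20 Cr + 22% × (19235.00 Cr − 15200.00 Cr) = 1983.20 Cr + 22% × 4035.00 Cr = 2870.90 Cr
State Income Tax (Category II): taxable = 23555.00 Cr − 4×1080.00 Cr = 19235.00 Cr
  1721.76 Cr + 18.22% × (19235.00 Cr − 16800.00 Cr) = 1721.76 Cr + 18.22% × 2435.00 Cr = 2165.42 Cr
Difference: |2870.90 Cr − 2165.42 Cr| = 705.48 Cr (higher under Category I)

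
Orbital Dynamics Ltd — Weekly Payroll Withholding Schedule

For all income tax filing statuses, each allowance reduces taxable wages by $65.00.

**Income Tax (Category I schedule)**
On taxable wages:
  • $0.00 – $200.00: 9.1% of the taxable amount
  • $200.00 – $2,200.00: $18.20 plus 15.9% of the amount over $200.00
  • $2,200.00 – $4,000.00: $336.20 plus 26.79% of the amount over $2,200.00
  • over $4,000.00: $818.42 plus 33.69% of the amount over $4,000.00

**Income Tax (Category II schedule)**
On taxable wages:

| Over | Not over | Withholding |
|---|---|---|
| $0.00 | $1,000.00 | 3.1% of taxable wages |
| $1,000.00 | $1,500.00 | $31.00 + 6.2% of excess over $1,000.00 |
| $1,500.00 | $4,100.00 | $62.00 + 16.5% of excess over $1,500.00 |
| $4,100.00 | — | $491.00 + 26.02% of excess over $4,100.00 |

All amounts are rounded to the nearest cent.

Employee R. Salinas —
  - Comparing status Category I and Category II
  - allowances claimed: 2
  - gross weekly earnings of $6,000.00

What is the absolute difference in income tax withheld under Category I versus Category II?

Income Tax (Category I): taxable = $6,000.00 − 2×$65.00 = $5,870.00
  $818.42 + 33.69% × ($5,870.00 − $4,000.00) = $818.42 + 33.69% × $1,870.00 = $1,448.42
Income Tax (Category II): taxable = $6,000.00 − 2×$65.00 = $5,870.00
  $491.00 + 26.02% × ($5,870.00 − $4,100.00) = $491.00 + 26.02% × $1,770.00 = $951.55
Difference: |$1,448.42 − $951.55| = $496.87 (higher under Category I)

$496.87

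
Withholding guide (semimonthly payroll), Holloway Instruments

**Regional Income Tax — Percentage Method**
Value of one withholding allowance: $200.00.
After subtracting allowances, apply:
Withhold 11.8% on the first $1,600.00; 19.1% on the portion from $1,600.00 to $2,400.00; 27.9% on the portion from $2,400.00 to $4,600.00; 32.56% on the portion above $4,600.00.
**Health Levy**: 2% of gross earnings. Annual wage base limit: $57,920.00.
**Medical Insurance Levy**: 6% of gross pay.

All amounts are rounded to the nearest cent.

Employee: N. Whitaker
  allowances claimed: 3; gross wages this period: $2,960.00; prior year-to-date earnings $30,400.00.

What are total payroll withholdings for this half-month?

$570.76

Regional Income Tax: taxable = $2,960.00 − 3×$200.00 = $2,360.00
  $188.80 + 19.1% × ($2,360.00 − $1,600.00) = $188.80 + 19.1% × $760.00 = $333.96
Health Levy: 2% × $2,960.00 = $59.20
Medical Insurance Levy: 6% × $2,960.00 = $177.60
Total: $333.96 + $59.20 + $177.60 = $570.76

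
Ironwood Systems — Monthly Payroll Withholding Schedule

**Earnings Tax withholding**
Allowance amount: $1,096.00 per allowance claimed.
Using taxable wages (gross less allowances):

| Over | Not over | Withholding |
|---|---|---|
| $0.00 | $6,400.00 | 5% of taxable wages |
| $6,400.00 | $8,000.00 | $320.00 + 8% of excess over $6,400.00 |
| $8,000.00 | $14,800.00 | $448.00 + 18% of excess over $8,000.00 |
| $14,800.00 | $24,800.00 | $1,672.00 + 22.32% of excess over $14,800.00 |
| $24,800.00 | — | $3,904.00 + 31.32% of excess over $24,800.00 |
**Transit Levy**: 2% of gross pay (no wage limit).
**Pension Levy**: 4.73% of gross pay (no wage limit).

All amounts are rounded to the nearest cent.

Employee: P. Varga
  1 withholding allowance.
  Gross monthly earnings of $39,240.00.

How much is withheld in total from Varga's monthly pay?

Earnings Tax: taxable = $39,240.00 − 1×$1,096.00 = $38,144.00
  $3,904.00 + 31.32% × ($38,144.00 − $24,800.00) = $3,904.00 + 31.32% × $13,344.00 = $8,083.34
Transit Levy: 2% × $39,240.00 = $784.80
Pension Levy: 4.73% × $39,240.00 = $1,856.05
Total: $8,083.34 + $784.80 + $1,856.05 = $10,724.19

$10,724.19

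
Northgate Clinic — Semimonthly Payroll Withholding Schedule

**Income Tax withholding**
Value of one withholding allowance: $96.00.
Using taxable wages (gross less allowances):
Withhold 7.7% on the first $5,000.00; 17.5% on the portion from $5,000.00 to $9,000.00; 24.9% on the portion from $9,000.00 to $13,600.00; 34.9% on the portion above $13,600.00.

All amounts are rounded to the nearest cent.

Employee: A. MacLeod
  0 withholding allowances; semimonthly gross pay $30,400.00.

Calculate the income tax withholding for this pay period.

Income Tax: taxable = $30,400.00
  $2,230.40 + 34.9% × ($30,400.00 − $13,600.00) = $2,230.40 + 34.9% × $16,800.00 = $8,093.60

$8,093.60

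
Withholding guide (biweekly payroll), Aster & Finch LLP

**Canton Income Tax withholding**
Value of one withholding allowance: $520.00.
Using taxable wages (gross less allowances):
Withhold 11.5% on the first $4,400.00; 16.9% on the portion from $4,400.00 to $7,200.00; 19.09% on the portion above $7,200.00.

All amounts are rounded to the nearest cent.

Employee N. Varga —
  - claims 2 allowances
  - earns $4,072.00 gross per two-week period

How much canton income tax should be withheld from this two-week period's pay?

$348.68

Canton Income Tax: taxable = $4,072.00 − 2×$520.00 = $3,032.00
  11.5% × $3,032.00 = $348.68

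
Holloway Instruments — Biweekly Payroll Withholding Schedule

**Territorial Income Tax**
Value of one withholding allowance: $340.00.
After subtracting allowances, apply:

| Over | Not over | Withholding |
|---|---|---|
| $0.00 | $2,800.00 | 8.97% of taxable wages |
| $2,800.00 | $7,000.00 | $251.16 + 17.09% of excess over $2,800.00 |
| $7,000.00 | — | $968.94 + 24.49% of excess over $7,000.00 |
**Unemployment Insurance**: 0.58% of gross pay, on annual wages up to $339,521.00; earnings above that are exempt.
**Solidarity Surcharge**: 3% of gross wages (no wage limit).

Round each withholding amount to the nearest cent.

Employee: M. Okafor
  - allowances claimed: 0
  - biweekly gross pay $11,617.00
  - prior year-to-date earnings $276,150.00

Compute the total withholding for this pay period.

Territorial Income Tax: taxable = $11,617.00
  $968.94 + 24.49% × ($11,617.00 − $7,000.00) = $968.94 + 24.49% × $4,617.00 = $2,099.64
Unemployment Insurance: 0.58% × $11,617.00 = $67.38
Solidarity Surcharge: 3% × $11,617.00 = $348.51
Total: $2,099.64 + $67.38 + $348.51 = $2,515.53

$2,515.53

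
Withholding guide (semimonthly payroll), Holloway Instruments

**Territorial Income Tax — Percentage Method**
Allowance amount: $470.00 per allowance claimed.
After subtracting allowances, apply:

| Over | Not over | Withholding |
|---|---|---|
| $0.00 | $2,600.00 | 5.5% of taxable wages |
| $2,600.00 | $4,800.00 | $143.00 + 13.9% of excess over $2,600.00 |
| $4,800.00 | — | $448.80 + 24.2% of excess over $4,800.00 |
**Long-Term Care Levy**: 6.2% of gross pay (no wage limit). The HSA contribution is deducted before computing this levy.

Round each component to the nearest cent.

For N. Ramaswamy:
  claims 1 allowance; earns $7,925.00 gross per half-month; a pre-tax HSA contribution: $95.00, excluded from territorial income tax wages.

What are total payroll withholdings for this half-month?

$1,553.78

Territorial Income Tax: taxable = $7,925.00 − $95.00 − 1×$470.00 = $7,360.00
  $448.80 + 24.2% × ($7,360.00 − $4,800.00) = $448.80 + 24.2% × $2,560.00 = $1,068.32
Long-Term Care Levy: 6.2% × $7,830.00 = $485.46
Total: $1,068.32 + $485.46 = $1,553.78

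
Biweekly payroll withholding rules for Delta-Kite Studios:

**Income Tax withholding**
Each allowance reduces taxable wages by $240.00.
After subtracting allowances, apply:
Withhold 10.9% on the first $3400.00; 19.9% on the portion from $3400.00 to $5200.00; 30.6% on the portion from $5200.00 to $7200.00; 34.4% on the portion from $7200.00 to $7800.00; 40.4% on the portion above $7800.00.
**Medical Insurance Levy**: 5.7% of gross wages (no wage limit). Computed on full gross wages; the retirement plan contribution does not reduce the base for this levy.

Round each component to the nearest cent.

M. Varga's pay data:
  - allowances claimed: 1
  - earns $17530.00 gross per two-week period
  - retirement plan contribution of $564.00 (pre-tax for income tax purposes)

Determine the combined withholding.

$6152.51

Income Tax: taxable = $17530.00 − $564.00 − 1×$240.00 = $16726.00
  $1547.20 + 40.4% × ($16726.00 − $7800.00) = $1547.20 + 40.4% × $8926.00 = $5153.30
Medical Insurance Levy: 5.7% × $17530.00 = $999.21
Total: $5153.30 + $999.21 = $6152.51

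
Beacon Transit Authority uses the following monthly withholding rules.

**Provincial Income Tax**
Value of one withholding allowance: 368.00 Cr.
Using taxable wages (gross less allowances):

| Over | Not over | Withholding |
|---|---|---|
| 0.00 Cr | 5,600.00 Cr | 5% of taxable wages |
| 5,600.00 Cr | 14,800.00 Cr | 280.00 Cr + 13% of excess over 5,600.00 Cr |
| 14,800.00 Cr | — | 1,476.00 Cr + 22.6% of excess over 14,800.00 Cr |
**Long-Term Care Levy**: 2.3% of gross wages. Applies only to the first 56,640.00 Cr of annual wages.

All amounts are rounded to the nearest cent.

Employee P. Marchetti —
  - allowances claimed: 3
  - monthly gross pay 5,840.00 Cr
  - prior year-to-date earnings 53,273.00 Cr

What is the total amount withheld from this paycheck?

Provincial Income Tax: taxable = 5,840.00 Cr − 3×368.00 Cr = 4,736.00 Cr
  5% × 4,736.00 Cr = 236.80 Cr
Long-Term Care Levy: cap 56,640.00 Cr − YTD 53,273.00 Cr = 3,367.00 Cr subject; 2.3% × 3,367.00 Cr = 77.44 Cr
Total: 236.80 Cr + 77.44 Cr = 314.24 Cr

314.24 Cr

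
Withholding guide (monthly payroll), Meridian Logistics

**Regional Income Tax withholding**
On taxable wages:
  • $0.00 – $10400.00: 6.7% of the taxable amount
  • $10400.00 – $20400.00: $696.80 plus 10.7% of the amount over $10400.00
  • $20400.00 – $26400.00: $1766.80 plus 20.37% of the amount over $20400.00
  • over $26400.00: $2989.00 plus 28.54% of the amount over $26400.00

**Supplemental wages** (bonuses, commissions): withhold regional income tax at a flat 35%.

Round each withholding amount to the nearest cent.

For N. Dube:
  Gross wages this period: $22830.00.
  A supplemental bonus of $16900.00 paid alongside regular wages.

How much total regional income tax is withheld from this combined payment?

Regional Income Tax: taxable = $22830.00
  $1766.80 + 20.37% × ($22830.00 − $20400.00) = $1766.80 + 20.37% × $2430.00 = $2261.79
Supplemental (35% flat on bonus): 35% × $16900.00 = $5915.00
Total regional income tax: $2261.79 + $5915.00 = $8176.79

$8176.79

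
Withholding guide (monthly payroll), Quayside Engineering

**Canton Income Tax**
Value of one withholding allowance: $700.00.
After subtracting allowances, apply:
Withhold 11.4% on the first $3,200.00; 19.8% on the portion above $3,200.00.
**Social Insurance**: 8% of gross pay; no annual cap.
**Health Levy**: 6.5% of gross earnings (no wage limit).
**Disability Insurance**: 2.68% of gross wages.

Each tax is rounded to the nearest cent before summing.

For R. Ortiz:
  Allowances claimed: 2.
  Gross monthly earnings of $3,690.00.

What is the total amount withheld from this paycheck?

$895.00

Canton Income Tax: taxable = $3,690.00 − 2×$700.00 = $2,290.00
  11.4% × $2,290.00 = $261.06
Social Insurance: 8% × $3,690.00 = $295.20
Health Levy: 6.5% × $3,690.00 = $239.85
Disability Insurance: 2.68% × $3,690.00 = $98.89
Total: $261.06 + $295.20 + $239.85 + $98.89 = $895.00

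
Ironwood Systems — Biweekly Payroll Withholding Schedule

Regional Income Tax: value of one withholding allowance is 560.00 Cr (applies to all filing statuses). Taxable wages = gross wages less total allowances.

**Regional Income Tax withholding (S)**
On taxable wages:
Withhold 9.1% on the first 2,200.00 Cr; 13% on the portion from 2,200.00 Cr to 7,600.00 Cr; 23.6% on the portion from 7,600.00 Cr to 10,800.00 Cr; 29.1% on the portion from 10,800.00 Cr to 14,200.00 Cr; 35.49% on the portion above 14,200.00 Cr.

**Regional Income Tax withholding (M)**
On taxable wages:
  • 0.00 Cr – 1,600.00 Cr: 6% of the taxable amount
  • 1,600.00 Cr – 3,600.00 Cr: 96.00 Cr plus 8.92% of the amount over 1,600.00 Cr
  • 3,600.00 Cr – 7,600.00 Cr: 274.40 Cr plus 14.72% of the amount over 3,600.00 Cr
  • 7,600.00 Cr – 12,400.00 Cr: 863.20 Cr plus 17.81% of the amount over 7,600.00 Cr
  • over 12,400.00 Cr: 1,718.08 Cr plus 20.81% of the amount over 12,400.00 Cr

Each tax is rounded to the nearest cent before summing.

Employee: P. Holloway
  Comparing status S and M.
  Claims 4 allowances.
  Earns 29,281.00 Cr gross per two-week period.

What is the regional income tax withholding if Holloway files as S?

Regional Income Tax (S): taxable = 29,281.00 Cr − 4×560.00 Cr = 27,041.00 Cr
  2,646.80 Cr + 35.49% × (27,041.00 Cr − 14,200.00 Cr) = 2,646.80 Cr + 35.49% × 12,841.00 Cr = 7,204.07 Cr

7,204.07 Cr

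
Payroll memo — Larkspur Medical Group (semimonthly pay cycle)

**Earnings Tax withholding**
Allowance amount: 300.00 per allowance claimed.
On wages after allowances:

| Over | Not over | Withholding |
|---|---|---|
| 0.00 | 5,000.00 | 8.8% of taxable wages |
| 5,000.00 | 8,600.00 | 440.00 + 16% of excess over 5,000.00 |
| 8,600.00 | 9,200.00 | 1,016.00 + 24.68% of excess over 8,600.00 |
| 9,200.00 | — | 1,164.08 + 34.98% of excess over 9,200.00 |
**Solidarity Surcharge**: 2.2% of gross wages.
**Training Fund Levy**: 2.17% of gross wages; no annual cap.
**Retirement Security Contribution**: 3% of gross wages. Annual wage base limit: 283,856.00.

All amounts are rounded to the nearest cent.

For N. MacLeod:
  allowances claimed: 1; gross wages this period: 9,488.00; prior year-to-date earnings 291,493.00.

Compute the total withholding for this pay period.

1,575.75

Earnings Tax: taxable = 9,488.00 − 1×300.00 = 9,188.00
  1,016.00 + 24.68% × (9,188.00 − 8,600.00) = 1,016.00 + 24.68% × 588.00 = 1,161.12
Solidarity Surcharge: 2.2% × 9,488.00 = 208.74
Training Fund Levy: 2.17% × 9,488.00 = 205.89
Retirement Security Contribution: YTD 291,493.00 ≥ cap 283,856.00 → 0.00
Total: 1,161.12 + 208.74 + 205.89 + 0.00 = 1,575.75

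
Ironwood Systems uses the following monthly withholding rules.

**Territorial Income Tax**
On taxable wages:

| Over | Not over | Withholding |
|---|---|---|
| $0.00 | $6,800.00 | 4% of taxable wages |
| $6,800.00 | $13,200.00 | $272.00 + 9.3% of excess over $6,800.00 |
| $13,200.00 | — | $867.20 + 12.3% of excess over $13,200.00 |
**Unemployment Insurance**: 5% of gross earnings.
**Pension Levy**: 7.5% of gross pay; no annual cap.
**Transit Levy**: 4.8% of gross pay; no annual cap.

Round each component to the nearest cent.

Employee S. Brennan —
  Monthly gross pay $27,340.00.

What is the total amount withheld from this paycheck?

$7,336.24

Territorial Income Tax: taxable = $27,340.00
  $867.20 + 12.3% × ($27,340.00 − $13,200.00) = $867.20 + 12.3% × $14,140.00 = $2,606.42
Unemployment Insurance: 5% × $27,340.00 = $1,367.00
Pension Levy: 7.5% × $27,340.00 = $2,050.50
Transit Levy: 4.8% × $27,340.00 = $1,312.32
Total: $2,606.42 + $1,367.00 + $2,050.50 + $1,312.32 = $7,336.24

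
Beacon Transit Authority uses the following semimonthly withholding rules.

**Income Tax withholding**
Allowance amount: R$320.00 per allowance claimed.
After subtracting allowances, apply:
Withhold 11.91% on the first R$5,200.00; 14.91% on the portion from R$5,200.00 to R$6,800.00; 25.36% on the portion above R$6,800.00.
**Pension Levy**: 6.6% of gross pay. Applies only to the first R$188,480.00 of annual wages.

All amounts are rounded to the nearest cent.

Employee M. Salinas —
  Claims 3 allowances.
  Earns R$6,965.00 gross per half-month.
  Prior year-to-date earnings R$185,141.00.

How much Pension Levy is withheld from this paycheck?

Pension Levy: cap R$188,480.00 − YTD R$185,141.00 = R$3,339.00 subject; 6.6% × R$3,339.00 = R$220.37

R$220.37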